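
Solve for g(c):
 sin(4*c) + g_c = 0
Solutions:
 g(c) = C1 + cos(4*c)/4


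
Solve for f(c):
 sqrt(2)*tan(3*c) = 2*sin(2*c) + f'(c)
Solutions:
 f(c) = C1 - sqrt(2)*log(cos(3*c))/3 + cos(2*c)


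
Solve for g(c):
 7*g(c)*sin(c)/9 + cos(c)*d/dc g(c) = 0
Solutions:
 g(c) = C1*cos(c)^(7/9)


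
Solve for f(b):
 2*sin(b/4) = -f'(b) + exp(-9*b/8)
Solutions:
 f(b) = C1 + 8*cos(b/4) - 8*exp(-9*b/8)/9


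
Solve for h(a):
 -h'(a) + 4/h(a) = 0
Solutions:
 h(a) = -sqrt(C1 + 8*a)
 h(a) = sqrt(C1 + 8*a)


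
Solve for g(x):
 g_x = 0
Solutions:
 g(x) = C1


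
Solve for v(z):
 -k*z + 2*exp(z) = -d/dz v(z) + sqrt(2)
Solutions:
 v(z) = C1 + k*z^2/2 + sqrt(2)*z - 2*exp(z)


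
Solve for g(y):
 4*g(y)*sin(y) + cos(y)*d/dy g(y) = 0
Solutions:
 g(y) = C1*cos(y)^4


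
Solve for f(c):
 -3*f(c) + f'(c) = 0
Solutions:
 f(c) = C1*exp(3*c)


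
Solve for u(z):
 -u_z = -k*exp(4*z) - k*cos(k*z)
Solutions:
 u(z) = C1 + k*exp(4*z)/4 + sin(k*z)


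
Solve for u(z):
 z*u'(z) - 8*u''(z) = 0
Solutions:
 u(z) = C1 + C2*erfi(z/4)


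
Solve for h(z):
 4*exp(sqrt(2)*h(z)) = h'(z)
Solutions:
 h(z) = sqrt(2)*(2*log(-1/(C1 + 4*z)) - log(2))/4


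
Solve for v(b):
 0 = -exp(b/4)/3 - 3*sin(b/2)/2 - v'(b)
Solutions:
 v(b) = C1 - 4*exp(b/4)/3 + 3*cos(b/2)


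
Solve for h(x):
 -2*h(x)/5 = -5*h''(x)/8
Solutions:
 h(x) = C1*exp(-4*x/5) + C2*exp(4*x/5)


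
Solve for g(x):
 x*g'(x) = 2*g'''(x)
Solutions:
 g(x) = C1 + Integral(C2*airyai(2^(2/3)*x/2) + C3*airybi(2^(2/3)*x/2), x)


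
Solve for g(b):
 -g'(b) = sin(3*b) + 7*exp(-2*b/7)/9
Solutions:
 g(b) = C1 + cos(3*b)/3 + 49*exp(-2*b/7)/18


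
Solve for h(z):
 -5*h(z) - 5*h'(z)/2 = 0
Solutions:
 h(z) = C1*exp(-2*z)


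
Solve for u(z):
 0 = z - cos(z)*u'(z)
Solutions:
 u(z) = C1 + Integral(z/cos(z), z)


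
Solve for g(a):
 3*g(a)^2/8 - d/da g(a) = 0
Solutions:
 g(a) = -8/(C1 + 3*a)


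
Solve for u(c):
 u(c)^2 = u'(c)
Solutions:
 u(c) = -1/(C1 + c)


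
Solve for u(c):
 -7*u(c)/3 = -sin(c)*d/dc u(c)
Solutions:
 u(c) = C1*(cos(c) - 1)^(7/6)/(cos(c) + 1)^(7/6)


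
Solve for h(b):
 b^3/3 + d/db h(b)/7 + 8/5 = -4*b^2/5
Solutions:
 h(b) = C1 - 7*b^4/12 - 28*b^3/15 - 56*b/5


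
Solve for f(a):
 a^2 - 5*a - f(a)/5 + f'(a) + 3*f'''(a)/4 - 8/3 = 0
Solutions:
 f(a) = C1*exp(10^(1/3)*a*(-5^(1/3)*(9 + sqrt(481))^(1/3) + 10*2^(1/3)/(9 + sqrt(481))^(1/3))/30)*sin(10^(1/3)*sqrt(3)*a*(10*2^(1/3)/(9 + sqrt(481))^(1/3) + 5^(1/3)*(9 + sqrt(481))^(1/3))/30) + C2*exp(10^(1/3)*a*(-5^(1/3)*(9 + sqrt(481))^(1/3) + 10*2^(1/3)/(9 + sqrt(481))^(1/3))/30)*cos(10^(1/3)*sqrt(3)*a*(10*2^(1/3)/(9 + sqrt(481))^(1/3) + 5^(1/3)*(9 + sqrt(481))^(1/3))/30) + C3*exp(-10^(1/3)*a*(-5^(1/3)*(9 + sqrt(481))^(1/3) + 10*2^(1/3)/(9 + sqrt(481))^(1/3))/15) + 5*a^2 + 25*a + 335/3


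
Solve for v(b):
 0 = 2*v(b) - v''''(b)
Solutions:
 v(b) = C1*exp(-2^(1/4)*b) + C2*exp(2^(1/4)*b) + C3*sin(2^(1/4)*b) + C4*cos(2^(1/4)*b)


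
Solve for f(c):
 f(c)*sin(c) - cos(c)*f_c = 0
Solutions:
 f(c) = C1/cos(c)


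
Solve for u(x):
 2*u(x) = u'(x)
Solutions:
 u(x) = C1*exp(2*x)


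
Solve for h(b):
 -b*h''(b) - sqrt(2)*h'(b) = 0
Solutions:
 h(b) = C1 + C2*b^(1 - sqrt(2))


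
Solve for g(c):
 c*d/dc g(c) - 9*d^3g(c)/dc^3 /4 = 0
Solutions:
 g(c) = C1 + Integral(C2*airyai(2^(2/3)*3^(1/3)*c/3) + C3*airybi(2^(2/3)*3^(1/3)*c/3), c)


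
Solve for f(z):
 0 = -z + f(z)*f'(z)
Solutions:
 f(z) = -sqrt(C1 + z^2)
 f(z) = sqrt(C1 + z^2)


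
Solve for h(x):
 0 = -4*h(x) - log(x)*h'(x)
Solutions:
 h(x) = C1*exp(-4*li(x))


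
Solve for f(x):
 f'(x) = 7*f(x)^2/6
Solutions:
 f(x) = -6/(C1 + 7*x)


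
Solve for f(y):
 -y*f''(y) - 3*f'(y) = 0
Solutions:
 f(y) = C1 + C2/y^2


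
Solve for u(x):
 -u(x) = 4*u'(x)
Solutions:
 u(x) = C1*exp(-x/4)


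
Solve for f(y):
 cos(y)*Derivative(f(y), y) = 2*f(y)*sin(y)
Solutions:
 f(y) = C1/cos(y)^2


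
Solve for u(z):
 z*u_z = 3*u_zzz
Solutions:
 u(z) = C1 + Integral(C2*airyai(3^(2/3)*z/3) + C3*airybi(3^(2/3)*z/3), z)


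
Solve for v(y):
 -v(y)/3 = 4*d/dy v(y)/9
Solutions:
 v(y) = C1*exp(-3*y/4)


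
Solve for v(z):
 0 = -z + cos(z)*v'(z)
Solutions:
 v(z) = C1 + Integral(z/cos(z), z)


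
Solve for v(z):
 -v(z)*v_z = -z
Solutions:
 v(z) = -sqrt(C1 + z^2)
 v(z) = sqrt(C1 + z^2)


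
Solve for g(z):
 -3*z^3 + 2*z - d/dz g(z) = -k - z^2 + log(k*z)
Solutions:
 g(z) = C1 - 3*z^4/4 + z^3/3 + z^2 + z*(k + 1) - z*log(k*z)


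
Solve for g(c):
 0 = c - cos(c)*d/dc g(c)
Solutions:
 g(c) = C1 + Integral(c/cos(c), c)


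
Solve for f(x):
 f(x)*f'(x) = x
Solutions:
 f(x) = -sqrt(C1 + x^2)
 f(x) = sqrt(C1 + x^2)


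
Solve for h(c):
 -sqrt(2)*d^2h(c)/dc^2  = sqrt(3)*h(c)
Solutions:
 h(c) = C1*sin(2^(3/4)*3^(1/4)*c/2) + C2*cos(2^(3/4)*3^(1/4)*c/2)


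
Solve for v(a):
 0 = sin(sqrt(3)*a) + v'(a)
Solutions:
 v(a) = C1 + sqrt(3)*cos(sqrt(3)*a)/3


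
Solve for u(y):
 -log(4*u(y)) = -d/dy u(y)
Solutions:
 -Integral(1/(log(_y) + 2*log(2)), (_y, u(y))) = C1 - y


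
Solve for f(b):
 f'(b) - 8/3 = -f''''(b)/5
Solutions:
 f(b) = C1 + C4*exp(-5^(1/3)*b) + 8*b/3 + (C2*sin(sqrt(3)*5^(1/3)*b/2) + C3*cos(sqrt(3)*5^(1/3)*b/2))*exp(5^(1/3)*b/2)


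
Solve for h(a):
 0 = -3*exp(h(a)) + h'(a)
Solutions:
 h(a) = log(-1/(C1 + 3*a))


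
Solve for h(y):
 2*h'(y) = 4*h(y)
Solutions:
 h(y) = C1*exp(2*y)


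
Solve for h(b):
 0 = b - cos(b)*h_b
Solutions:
 h(b) = C1 + Integral(b/cos(b), b)


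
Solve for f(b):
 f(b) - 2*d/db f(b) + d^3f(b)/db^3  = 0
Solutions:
 f(b) = C1*exp(b) + C2*exp(b*(-1 + sqrt(5))/2) + C3*exp(-b*(1 + sqrt(5))/2)


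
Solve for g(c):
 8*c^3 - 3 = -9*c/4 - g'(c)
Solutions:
 g(c) = C1 - 2*c^4 - 9*c^2/8 + 3*c


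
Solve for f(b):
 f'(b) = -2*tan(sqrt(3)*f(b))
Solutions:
 f(b) = sqrt(3)*(pi - asin(C1*exp(-2*sqrt(3)*b)))/3
 f(b) = sqrt(3)*asin(C1*exp(-2*sqrt(3)*b))/3


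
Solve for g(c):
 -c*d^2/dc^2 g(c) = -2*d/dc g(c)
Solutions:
 g(c) = C1 + C2*c^3


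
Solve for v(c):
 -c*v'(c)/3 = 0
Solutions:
 v(c) = C1


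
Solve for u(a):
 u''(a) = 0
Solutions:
 u(a) = C1 + C2*a


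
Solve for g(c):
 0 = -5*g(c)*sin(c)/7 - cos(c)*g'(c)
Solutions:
 g(c) = C1*cos(c)^(5/7)


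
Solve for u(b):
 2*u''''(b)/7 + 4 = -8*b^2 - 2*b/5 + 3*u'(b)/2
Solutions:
 u(b) = C1 + C4*exp(42^(1/3)*b/2) + 16*b^3/9 + 2*b^2/15 + 8*b/3 + (C2*sin(14^(1/3)*3^(5/6)*b/4) + C3*cos(14^(1/3)*3^(5/6)*b/4))*exp(-42^(1/3)*b/4)


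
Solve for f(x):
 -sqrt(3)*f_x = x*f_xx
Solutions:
 f(x) = C1 + C2*x^(1 - sqrt(3))


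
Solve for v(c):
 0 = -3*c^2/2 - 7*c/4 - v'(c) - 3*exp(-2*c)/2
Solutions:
 v(c) = C1 - c^3/2 - 7*c^2/8 + 3*exp(-2*c)/4


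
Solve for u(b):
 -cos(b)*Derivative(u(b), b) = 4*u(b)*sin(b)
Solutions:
 u(b) = C1*cos(b)^4


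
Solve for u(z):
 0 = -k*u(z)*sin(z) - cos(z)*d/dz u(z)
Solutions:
 u(z) = C1*exp(k*log(cos(z)))


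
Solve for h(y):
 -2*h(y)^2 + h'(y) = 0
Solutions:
 h(y) = -1/(C1 + 2*y)


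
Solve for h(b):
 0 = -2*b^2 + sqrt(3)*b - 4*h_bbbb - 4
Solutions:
 h(b) = C1 + C2*b + C3*b^2 + C4*b^3 - b^6/720 + sqrt(3)*b^5/480 - b^4/24


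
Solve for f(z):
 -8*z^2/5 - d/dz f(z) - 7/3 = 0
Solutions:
 f(z) = C1 - 8*z^3/15 - 7*z/3


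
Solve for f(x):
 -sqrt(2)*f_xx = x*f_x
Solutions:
 f(x) = C1 + C2*erf(2^(1/4)*x/2)


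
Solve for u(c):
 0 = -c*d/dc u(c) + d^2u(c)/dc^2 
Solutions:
 u(c) = C1 + C2*erfi(sqrt(2)*c/2)


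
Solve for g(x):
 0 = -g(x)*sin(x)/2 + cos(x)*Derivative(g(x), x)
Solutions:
 g(x) = C1/sqrt(cos(x))


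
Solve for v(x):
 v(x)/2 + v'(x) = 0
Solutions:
 v(x) = C1*exp(-x/2)


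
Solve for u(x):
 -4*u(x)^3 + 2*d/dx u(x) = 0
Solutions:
 u(x) = -sqrt(2)*sqrt(-1/(C1 + 2*x))/2
 u(x) = sqrt(2)*sqrt(-1/(C1 + 2*x))/2


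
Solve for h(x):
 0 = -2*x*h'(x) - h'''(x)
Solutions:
 h(x) = C1 + Integral(C2*airyai(-2^(1/3)*x) + C3*airybi(-2^(1/3)*x), x)


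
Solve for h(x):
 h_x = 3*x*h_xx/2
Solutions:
 h(x) = C1 + C2*x^(5/3)


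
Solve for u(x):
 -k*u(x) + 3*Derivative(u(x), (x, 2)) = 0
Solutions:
 u(x) = C1*exp(-sqrt(3)*sqrt(k)*x/3) + C2*exp(sqrt(3)*sqrt(k)*x/3)


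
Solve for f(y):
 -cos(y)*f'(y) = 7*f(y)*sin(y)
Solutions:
 f(y) = C1*cos(y)^7


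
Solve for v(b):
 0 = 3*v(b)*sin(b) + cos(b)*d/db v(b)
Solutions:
 v(b) = C1*cos(b)^3


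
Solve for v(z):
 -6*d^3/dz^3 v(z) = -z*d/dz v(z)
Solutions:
 v(z) = C1 + Integral(C2*airyai(6^(2/3)*z/6) + C3*airybi(6^(2/3)*z/6), z)


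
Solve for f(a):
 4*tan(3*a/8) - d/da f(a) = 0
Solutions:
 f(a) = C1 - 32*log(cos(3*a/8))/3


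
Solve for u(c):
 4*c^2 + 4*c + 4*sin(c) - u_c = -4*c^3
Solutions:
 u(c) = C1 + c^4 + 4*c^3/3 + 2*c^2 - 4*cos(c)


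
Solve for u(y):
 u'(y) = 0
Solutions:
 u(y) = C1


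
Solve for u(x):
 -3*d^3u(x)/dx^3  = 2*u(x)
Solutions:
 u(x) = C3*exp(-2^(1/3)*3^(2/3)*x/3) + (C1*sin(2^(1/3)*3^(1/6)*x/2) + C2*cos(2^(1/3)*3^(1/6)*x/2))*exp(2^(1/3)*3^(2/3)*x/6)


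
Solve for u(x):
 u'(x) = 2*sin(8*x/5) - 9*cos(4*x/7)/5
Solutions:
 u(x) = C1 - 63*sin(4*x/7)/20 - 5*cos(8*x/5)/4


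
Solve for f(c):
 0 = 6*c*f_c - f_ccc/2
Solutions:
 f(c) = C1 + Integral(C2*airyai(12^(1/3)*c) + C3*airybi(12^(1/3)*c), c)


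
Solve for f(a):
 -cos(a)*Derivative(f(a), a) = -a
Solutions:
 f(a) = C1 + Integral(a/cos(a), a)


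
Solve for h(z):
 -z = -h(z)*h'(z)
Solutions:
 h(z) = -sqrt(C1 + z^2)
 h(z) = sqrt(C1 + z^2)


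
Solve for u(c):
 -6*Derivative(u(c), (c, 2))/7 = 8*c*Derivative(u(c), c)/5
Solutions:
 u(c) = C1 + C2*erf(sqrt(210)*c/15)


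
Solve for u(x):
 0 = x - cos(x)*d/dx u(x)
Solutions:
 u(x) = C1 + Integral(x/cos(x), x)


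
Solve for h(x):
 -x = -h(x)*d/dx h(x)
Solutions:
 h(x) = -sqrt(C1 + x^2)
 h(x) = sqrt(C1 + x^2)


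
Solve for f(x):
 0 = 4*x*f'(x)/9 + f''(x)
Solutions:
 f(x) = C1 + C2*erf(sqrt(2)*x/3)


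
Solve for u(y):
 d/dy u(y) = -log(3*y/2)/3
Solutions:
 u(y) = C1 - y*log(y)/3 - y*log(3)/3 + y*log(2)/3 + y/3


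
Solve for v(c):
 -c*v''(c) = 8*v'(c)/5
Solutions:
 v(c) = C1 + C2/c^(3/5)


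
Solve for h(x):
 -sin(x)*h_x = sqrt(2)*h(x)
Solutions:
 h(x) = C1*(cos(x) + 1)^(sqrt(2)/2)/(cos(x) - 1)^(sqrt(2)/2)


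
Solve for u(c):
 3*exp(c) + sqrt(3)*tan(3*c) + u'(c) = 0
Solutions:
 u(c) = C1 - 3*exp(c) + sqrt(3)*log(cos(3*c))/3


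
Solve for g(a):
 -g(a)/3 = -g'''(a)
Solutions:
 g(a) = C3*exp(3^(2/3)*a/3) + (C1*sin(3^(1/6)*a/2) + C2*cos(3^(1/6)*a/2))*exp(-3^(2/3)*a/6)


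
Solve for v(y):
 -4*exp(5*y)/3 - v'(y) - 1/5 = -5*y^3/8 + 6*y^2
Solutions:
 v(y) = C1 + 5*y^4/32 - 2*y^3 - y/5 - 4*exp(5*y)/15


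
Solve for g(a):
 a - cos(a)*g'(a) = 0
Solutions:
 g(a) = C1 + Integral(a/cos(a), a)


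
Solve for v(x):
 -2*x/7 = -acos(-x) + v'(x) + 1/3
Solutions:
 v(x) = C1 - x^2/7 + x*acos(-x) - x/3 + sqrt(1 - x^2)


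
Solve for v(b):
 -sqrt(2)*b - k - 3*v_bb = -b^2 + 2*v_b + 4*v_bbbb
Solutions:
 v(b) = C1 + C4*exp(-b/2) + b^3/6 - 3*b^2/4 - sqrt(2)*b^2/4 - b*k/2 + 3*sqrt(2)*b/4 + 9*b/4 + (C2*sin(sqrt(15)*b/4) + C3*cos(sqrt(15)*b/4))*exp(b/4)


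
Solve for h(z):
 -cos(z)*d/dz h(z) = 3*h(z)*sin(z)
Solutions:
 h(z) = C1*cos(z)^3


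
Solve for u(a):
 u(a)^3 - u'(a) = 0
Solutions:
 u(a) = -sqrt(2)*sqrt(-1/(C1 + a))/2
 u(a) = sqrt(2)*sqrt(-1/(C1 + a))/2


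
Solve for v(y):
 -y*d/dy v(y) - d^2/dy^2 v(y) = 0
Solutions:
 v(y) = C1 + C2*erf(sqrt(2)*y/2)


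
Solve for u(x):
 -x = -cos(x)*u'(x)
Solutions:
 u(x) = C1 + Integral(x/cos(x), x)


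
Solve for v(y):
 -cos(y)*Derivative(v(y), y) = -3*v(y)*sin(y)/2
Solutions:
 v(y) = C1/cos(y)^(3/2)


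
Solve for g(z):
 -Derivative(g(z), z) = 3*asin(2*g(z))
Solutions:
 Integral(1/asin(2*_y), (_y, g(z))) = C1 - 3*z


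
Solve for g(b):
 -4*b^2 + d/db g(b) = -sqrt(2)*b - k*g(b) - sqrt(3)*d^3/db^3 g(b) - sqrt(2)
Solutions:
 g(b) = C1*exp(b*(-2^(2/3)*3^(1/6)*(9*k + sqrt(81*k^2 + 4*sqrt(3)))^(1/3) + 2*6^(1/3)/(9*k + sqrt(81*k^2 + 4*sqrt(3)))^(1/3))/6) + C2*exp(b*(2^(2/3)*3^(1/6)*(9*k + sqrt(81*k^2 + 4*sqrt(3)))^(1/3) - 6^(2/3)*I*(9*k + sqrt(81*k^2 + 4*sqrt(3)))^(1/3) + 16*sqrt(3)/((9*k + sqrt(81*k^2 + 4*sqrt(3)))^(1/3)*(-2^(2/3)*3^(1/6) + 6^(2/3)*I)))/12) + C3*exp(b*(2^(2/3)*3^(1/6)*(9*k + sqrt(81*k^2 + 4*sqrt(3)))^(1/3) + 6^(2/3)*I*(9*k + sqrt(81*k^2 + 4*sqrt(3)))^(1/3) - 16*sqrt(3)/((9*k + sqrt(81*k^2 + 4*sqrt(3)))^(1/3)*(2^(2/3)*3^(1/6) + 6^(2/3)*I)))/12) + 4*b^2/k - sqrt(2)*b/k - 8*b/k^2 - sqrt(2)/k + sqrt(2)/k^2 + 8/k^3


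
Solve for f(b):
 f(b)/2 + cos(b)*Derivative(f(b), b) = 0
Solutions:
 f(b) = C1*(sin(b) - 1)^(1/4)/(sin(b) + 1)^(1/4)


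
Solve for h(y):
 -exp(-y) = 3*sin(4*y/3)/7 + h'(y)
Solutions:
 h(y) = C1 + 9*cos(4*y/3)/28 + exp(-y)


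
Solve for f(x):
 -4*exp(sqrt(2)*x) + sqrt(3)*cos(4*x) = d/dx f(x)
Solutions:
 f(x) = C1 - 2*sqrt(2)*exp(sqrt(2)*x) + sqrt(3)*sin(4*x)/4


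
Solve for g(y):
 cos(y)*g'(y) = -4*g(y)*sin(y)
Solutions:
 g(y) = C1*cos(y)^4


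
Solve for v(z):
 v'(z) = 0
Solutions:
 v(z) = C1


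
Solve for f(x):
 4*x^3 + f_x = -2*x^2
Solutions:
 f(x) = C1 - x^4 - 2*x^3/3


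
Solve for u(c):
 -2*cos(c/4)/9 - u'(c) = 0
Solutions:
 u(c) = C1 - 8*sin(c/4)/9


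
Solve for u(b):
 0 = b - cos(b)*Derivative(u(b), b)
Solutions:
 u(b) = C1 + Integral(b/cos(b), b)


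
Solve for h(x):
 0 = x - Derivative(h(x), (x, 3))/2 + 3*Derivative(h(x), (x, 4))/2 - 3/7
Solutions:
 h(x) = C1 + C2*x + C3*x^2 + C4*exp(x/3) + x^4/12 + 6*x^3/7


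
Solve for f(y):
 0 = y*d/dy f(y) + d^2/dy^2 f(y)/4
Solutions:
 f(y) = C1 + C2*erf(sqrt(2)*y)


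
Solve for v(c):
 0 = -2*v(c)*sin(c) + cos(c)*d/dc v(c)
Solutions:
 v(c) = C1/cos(c)^2


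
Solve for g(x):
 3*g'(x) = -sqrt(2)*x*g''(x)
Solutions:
 g(x) = C1 + C2*x^(1 - 3*sqrt(2)/2)


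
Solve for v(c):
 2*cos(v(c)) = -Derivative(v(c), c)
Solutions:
 v(c) = pi - asin((C1 + exp(4*c))/(C1 - exp(4*c)))
 v(c) = asin((C1 + exp(4*c))/(C1 - exp(4*c)))


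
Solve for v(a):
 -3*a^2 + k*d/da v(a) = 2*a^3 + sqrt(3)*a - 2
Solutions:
 v(a) = C1 + a^4/(2*k) + a^3/k + sqrt(3)*a^2/(2*k) - 2*a/k


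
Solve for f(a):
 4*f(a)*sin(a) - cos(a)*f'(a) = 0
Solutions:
 f(a) = C1/cos(a)^4


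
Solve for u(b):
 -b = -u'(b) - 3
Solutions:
 u(b) = C1 + b^2/2 - 3*b


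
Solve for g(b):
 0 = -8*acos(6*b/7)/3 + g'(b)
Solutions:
 g(b) = C1 + 8*b*acos(6*b/7)/3 - 4*sqrt(49 - 36*b^2)/9


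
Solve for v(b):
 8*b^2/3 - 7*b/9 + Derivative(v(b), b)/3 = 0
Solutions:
 v(b) = C1 - 8*b^3/3 + 7*b^2/6


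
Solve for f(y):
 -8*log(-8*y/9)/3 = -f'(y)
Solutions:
 f(y) = C1 + 8*y*log(-y)/3 + y*(-16*log(3)/3 - 8/3 + 8*log(2))


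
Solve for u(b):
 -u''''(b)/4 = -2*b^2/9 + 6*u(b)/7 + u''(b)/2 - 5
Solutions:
 u(b) = 7*b^2/27 + (C1*sin(14^(3/4)*3^(1/4)*b*cos(atan(sqrt(119)/7)/2)/7) + C2*cos(14^(3/4)*3^(1/4)*b*cos(atan(sqrt(119)/7)/2)/7))*exp(-14^(3/4)*3^(1/4)*b*sin(atan(sqrt(119)/7)/2)/7) + (C3*sin(14^(3/4)*3^(1/4)*b*cos(atan(sqrt(119)/7)/2)/7) + C4*cos(14^(3/4)*3^(1/4)*b*cos(atan(sqrt(119)/7)/2)/7))*exp(14^(3/4)*3^(1/4)*b*sin(atan(sqrt(119)/7)/2)/7) + 448/81


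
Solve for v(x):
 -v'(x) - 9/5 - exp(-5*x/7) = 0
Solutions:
 v(x) = C1 - 9*x/5 + 7*exp(-5*x/7)/5


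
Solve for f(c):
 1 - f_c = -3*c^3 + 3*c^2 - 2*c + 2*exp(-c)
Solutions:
 f(c) = C1 + 3*c^4/4 - c^3 + c^2 + c + 2*exp(-c)


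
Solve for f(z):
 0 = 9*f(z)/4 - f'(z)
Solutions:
 f(z) = C1*exp(9*z/4)


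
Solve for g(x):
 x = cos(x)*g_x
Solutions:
 g(x) = C1 + Integral(x/cos(x), x)


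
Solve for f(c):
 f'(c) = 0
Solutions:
 f(c) = C1


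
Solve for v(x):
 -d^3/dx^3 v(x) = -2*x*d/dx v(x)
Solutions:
 v(x) = C1 + Integral(C2*airyai(2^(1/3)*x) + C3*airybi(2^(1/3)*x), x)


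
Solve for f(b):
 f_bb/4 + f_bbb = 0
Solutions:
 f(b) = C1 + C2*b + C3*exp(-b/4)


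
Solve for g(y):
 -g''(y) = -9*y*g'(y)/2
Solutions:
 g(y) = C1 + C2*erfi(3*y/2)


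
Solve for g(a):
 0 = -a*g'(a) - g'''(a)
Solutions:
 g(a) = C1 + Integral(C2*airyai(-a) + C3*airybi(-a), a)


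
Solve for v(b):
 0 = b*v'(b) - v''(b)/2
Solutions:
 v(b) = C1 + C2*erfi(b)


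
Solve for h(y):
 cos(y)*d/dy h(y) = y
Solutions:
 h(y) = C1 + Integral(y/cos(y), y)


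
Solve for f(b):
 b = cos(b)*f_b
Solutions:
 f(b) = C1 + Integral(b/cos(b), b)


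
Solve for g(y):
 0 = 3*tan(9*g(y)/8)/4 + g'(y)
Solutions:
 g(y) = -8*asin(C1*exp(-27*y/32))/9 + 8*pi/9
 g(y) = 8*asin(C1*exp(-27*y/32))/9


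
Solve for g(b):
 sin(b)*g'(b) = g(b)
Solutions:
 g(b) = C1*sqrt(cos(b) - 1)/sqrt(cos(b) + 1)


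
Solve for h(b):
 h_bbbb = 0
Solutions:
 h(b) = C1 + C2*b + C3*b^2 + C4*b^3


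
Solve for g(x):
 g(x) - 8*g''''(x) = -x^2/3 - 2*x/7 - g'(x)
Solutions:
 g(x) = C1*exp(x*(-2^(2/3)*(47 + 3*sqrt(249))^(1/3) + 4*2^(1/3)/(47 + 3*sqrt(249))^(1/3) + 4)/24)*sin(2^(1/3)*sqrt(3)*x*(4/(47 + 3*sqrt(249))^(1/3) + 2^(1/3)*(47 + 3*sqrt(249))^(1/3))/24) + C2*exp(x*(-2^(2/3)*(47 + 3*sqrt(249))^(1/3) + 4*2^(1/3)/(47 + 3*sqrt(249))^(1/3) + 4)/24)*cos(2^(1/3)*sqrt(3)*x*(4/(47 + 3*sqrt(249))^(1/3) + 2^(1/3)*(47 + 3*sqrt(249))^(1/3))/24) + C3*exp(-x/2) + C4*exp(x*(-4*2^(1/3)/(47 + 3*sqrt(249))^(1/3) + 2 + 2^(2/3)*(47 + 3*sqrt(249))^(1/3))/12) - x^2/3 + 8*x/21 - 8/21


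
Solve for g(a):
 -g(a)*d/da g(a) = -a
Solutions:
 g(a) = -sqrt(C1 + a^2)
 g(a) = sqrt(C1 + a^2)


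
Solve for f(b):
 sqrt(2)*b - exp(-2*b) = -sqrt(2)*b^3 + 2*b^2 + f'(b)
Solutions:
 f(b) = C1 + sqrt(2)*b^4/4 - 2*b^3/3 + sqrt(2)*b^2/2 + exp(-2*b)/2


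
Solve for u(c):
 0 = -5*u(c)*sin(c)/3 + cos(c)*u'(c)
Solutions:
 u(c) = C1/cos(c)^(5/3)


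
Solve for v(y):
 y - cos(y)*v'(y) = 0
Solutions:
 v(y) = C1 + Integral(y/cos(y), y)


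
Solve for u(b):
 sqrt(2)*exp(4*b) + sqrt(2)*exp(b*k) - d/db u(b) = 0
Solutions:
 u(b) = C1 + sqrt(2)*exp(4*b)/4 + sqrt(2)*exp(b*k)/k


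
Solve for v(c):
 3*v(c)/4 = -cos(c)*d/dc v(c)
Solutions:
 v(c) = C1*(sin(c) - 1)^(3/8)/(sin(c) + 1)^(3/8)


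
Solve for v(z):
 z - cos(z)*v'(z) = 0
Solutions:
 v(z) = C1 + Integral(z/cos(z), z)


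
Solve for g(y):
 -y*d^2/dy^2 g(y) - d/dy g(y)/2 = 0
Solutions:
 g(y) = C1 + C2*sqrt(y)


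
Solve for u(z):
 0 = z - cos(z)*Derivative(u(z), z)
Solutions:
 u(z) = C1 + Integral(z/cos(z), z)


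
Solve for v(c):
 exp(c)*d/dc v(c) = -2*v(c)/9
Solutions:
 v(c) = C1*exp(2*exp(-c)/9)


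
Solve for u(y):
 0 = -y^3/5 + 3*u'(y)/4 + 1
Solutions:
 u(y) = C1 + y^4/15 - 4*y/3


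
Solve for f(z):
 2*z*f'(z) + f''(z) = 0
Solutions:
 f(z) = C1 + C2*erf(z)


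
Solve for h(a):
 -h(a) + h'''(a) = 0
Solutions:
 h(a) = C3*exp(a) + (C1*sin(sqrt(3)*a/2) + C2*cos(sqrt(3)*a/2))*exp(-a/2)


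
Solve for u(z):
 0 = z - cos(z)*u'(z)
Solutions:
 u(z) = C1 + Integral(z/cos(z), z)


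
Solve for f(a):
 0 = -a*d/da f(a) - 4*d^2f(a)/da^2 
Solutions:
 f(a) = C1 + C2*erf(sqrt(2)*a/4)


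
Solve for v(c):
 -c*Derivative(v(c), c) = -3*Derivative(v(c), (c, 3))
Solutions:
 v(c) = C1 + Integral(C2*airyai(3^(2/3)*c/3) + C3*airybi(3^(2/3)*c/3), c)


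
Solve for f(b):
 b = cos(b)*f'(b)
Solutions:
 f(b) = C1 + Integral(b/cos(b), b)


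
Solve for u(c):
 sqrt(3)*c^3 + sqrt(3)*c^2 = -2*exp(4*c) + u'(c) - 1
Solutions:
 u(c) = C1 + sqrt(3)*c^4/4 + sqrt(3)*c^3/3 + c + exp(4*c)/2


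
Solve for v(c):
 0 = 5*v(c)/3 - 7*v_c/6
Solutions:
 v(c) = C1*exp(10*c/7)


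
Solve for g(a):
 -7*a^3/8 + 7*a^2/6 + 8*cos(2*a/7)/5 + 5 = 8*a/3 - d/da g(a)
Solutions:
 g(a) = C1 + 7*a^4/32 - 7*a^3/18 + 4*a^2/3 - 5*a - 28*sin(2*a/7)/5


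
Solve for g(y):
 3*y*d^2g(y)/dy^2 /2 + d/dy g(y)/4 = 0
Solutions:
 g(y) = C1 + C2*y^(5/6)


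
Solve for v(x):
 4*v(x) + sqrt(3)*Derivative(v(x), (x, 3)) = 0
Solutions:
 v(x) = C3*exp(-2^(2/3)*3^(5/6)*x/3) + (C1*sin(2^(2/3)*3^(1/3)*x/2) + C2*cos(2^(2/3)*3^(1/3)*x/2))*exp(2^(2/3)*3^(5/6)*x/6)


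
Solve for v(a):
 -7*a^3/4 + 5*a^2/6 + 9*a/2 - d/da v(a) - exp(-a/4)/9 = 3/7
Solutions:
 v(a) = C1 - 7*a^4/16 + 5*a^3/18 + 9*a^2/4 - 3*a/7 + 4*exp(-a/4)/9


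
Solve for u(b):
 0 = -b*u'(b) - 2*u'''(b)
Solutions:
 u(b) = C1 + Integral(C2*airyai(-2^(2/3)*b/2) + C3*airybi(-2^(2/3)*b/2), b)


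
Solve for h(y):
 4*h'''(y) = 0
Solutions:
 h(y) = C1 + C2*y + C3*y^2


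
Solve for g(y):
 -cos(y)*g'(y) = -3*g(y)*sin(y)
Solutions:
 g(y) = C1/cos(y)^3


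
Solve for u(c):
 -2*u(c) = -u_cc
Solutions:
 u(c) = C1*exp(-sqrt(2)*c) + C2*exp(sqrt(2)*c)


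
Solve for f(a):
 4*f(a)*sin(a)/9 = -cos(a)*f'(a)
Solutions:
 f(a) = C1*cos(a)^(4/9)


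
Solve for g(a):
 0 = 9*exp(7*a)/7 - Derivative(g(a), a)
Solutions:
 g(a) = C1 + 9*exp(7*a)/49


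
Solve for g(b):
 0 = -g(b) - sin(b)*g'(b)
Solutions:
 g(b) = C1*sqrt(cos(b) + 1)/sqrt(cos(b) - 1)


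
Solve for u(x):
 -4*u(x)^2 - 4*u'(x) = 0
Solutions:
 u(x) = 1/(C1 + x)


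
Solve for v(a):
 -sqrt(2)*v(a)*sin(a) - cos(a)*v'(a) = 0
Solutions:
 v(a) = C1*cos(a)^(sqrt(2))


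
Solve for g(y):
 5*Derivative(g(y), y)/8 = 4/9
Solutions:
 g(y) = C1 + 32*y/45


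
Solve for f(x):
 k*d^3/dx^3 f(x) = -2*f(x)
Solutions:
 f(x) = C1*exp(2^(1/3)*x*(-1/k)^(1/3)) + C2*exp(2^(1/3)*x*(-1/k)^(1/3)*(-1 + sqrt(3)*I)/2) + C3*exp(-2^(1/3)*x*(-1/k)^(1/3)*(1 + sqrt(3)*I)/2)


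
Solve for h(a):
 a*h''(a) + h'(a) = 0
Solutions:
 h(a) = C1 + C2*log(a)


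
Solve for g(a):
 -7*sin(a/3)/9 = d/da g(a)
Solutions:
 g(a) = C1 + 7*cos(a/3)/3


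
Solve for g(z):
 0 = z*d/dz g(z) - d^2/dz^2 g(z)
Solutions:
 g(z) = C1 + C2*erfi(sqrt(2)*z/2)


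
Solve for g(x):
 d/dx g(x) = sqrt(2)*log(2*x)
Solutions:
 g(x) = C1 + sqrt(2)*x*log(x) - sqrt(2)*x + sqrt(2)*x*log(2)


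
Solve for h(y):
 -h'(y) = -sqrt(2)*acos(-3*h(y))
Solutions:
 Integral(1/acos(-3*_y), (_y, h(y))) = C1 + sqrt(2)*y


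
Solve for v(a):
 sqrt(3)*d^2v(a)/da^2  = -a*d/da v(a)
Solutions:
 v(a) = C1 + C2*erf(sqrt(2)*3^(3/4)*a/6)


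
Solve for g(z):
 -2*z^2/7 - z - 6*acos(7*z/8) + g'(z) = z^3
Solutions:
 g(z) = C1 + z^4/4 + 2*z^3/21 + z^2/2 + 6*z*acos(7*z/8) - 6*sqrt(64 - 49*z^2)/7


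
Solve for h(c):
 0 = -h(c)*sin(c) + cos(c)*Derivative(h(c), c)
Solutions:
 h(c) = C1/cos(c)


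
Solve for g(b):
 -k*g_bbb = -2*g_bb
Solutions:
 g(b) = C1 + C2*b + C3*exp(2*b/k)


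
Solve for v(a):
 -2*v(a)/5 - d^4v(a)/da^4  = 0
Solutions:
 v(a) = (C1*sin(10^(3/4)*a/10) + C2*cos(10^(3/4)*a/10))*exp(-10^(3/4)*a/10) + (C3*sin(10^(3/4)*a/10) + C4*cos(10^(3/4)*a/10))*exp(10^(3/4)*a/10)


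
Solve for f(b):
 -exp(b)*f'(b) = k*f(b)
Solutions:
 f(b) = C1*exp(k*exp(-b))


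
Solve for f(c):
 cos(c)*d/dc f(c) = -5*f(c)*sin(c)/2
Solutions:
 f(c) = C1*cos(c)^(5/2)


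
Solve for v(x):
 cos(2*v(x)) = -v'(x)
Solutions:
 v(x) = -asin((C1 + exp(4*x))/(C1 - exp(4*x)))/2 + pi/2
 v(x) = asin((C1 + exp(4*x))/(C1 - exp(4*x)))/2


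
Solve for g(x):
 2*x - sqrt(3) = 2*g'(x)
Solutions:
 g(x) = C1 + x^2/2 - sqrt(3)*x/2


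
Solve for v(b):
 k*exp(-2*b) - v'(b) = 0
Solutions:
 v(b) = C1 - k*exp(-2*b)/2


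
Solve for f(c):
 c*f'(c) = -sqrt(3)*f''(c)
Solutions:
 f(c) = C1 + C2*erf(sqrt(2)*3^(3/4)*c/6)


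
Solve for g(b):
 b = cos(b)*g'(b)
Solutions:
 g(b) = C1 + Integral(b/cos(b), b)


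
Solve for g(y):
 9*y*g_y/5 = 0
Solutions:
 g(y) = C1


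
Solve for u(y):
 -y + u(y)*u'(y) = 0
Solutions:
 u(y) = -sqrt(C1 + y^2)
 u(y) = sqrt(C1 + y^2)


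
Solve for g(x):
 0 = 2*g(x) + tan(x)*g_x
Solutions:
 g(x) = C1/sin(x)^2


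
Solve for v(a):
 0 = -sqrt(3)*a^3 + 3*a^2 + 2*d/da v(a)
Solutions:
 v(a) = C1 + sqrt(3)*a^4/8 - a^3/2


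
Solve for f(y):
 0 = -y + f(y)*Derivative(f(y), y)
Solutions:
 f(y) = -sqrt(C1 + y^2)
 f(y) = sqrt(C1 + y^2)


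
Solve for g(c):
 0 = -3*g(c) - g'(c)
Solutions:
 g(c) = C1*exp(-3*c)


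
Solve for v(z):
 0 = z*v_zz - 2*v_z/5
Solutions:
 v(z) = C1 + C2*z^(7/5)


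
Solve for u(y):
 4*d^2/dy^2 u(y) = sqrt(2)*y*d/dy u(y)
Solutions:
 u(y) = C1 + C2*erfi(2^(3/4)*y/4)


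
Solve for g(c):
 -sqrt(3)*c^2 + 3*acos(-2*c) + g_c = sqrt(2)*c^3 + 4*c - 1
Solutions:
 g(c) = C1 + sqrt(2)*c^4/4 + sqrt(3)*c^3/3 + 2*c^2 - 3*c*acos(-2*c) - c - 3*sqrt(1 - 4*c^2)/2


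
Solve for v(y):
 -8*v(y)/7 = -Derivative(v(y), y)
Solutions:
 v(y) = C1*exp(8*y/7)


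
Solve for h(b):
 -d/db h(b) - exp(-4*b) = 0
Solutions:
 h(b) = C1 + exp(-4*b)/4


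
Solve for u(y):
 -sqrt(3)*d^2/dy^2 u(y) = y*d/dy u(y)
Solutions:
 u(y) = C1 + C2*erf(sqrt(2)*3^(3/4)*y/6)


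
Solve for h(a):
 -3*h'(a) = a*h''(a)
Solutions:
 h(a) = C1 + C2/a^2


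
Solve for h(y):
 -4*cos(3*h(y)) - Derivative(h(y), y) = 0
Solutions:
 h(y) = -asin((C1 + exp(24*y))/(C1 - exp(24*y)))/3 + pi/3
 h(y) = asin((C1 + exp(24*y))/(C1 - exp(24*y)))/3


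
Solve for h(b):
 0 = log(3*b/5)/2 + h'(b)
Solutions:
 h(b) = C1 - b*log(b)/2 - b*log(3)/2 + b/2 + b*log(5)/2


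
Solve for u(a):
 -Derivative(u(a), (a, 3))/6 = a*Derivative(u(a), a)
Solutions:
 u(a) = C1 + Integral(C2*airyai(-6^(1/3)*a) + C3*airybi(-6^(1/3)*a), a)


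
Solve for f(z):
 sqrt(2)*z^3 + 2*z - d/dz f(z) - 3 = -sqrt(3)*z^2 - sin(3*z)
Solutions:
 f(z) = C1 + sqrt(2)*z^4/4 + sqrt(3)*z^3/3 + z^2 - 3*z - cos(3*z)/3


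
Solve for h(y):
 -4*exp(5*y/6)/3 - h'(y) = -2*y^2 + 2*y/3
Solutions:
 h(y) = C1 + 2*y^3/3 - y^2/3 - 8*exp(5*y/6)/5


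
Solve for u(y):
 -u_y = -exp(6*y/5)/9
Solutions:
 u(y) = C1 + 5*exp(6*y/5)/54


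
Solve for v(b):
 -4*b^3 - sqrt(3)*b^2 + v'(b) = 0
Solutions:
 v(b) = C1 + b^4 + sqrt(3)*b^3/3


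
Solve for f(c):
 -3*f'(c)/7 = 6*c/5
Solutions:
 f(c) = C1 - 7*c^2/5


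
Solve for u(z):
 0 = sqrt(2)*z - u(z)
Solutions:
 u(z) = sqrt(2)*z


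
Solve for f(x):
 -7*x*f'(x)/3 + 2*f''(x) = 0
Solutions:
 f(x) = C1 + C2*erfi(sqrt(21)*x/6)


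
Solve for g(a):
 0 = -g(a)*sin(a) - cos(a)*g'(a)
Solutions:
 g(a) = C1*cos(a)


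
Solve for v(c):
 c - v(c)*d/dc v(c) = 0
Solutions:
 v(c) = -sqrt(C1 + c^2)
 v(c) = sqrt(C1 + c^2)


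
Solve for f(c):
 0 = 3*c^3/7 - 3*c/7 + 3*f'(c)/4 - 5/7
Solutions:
 f(c) = C1 - c^4/7 + 2*c^2/7 + 20*c/21


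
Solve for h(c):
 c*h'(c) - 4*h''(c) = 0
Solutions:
 h(c) = C1 + C2*erfi(sqrt(2)*c/4)


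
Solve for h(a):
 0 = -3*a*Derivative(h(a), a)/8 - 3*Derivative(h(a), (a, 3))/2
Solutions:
 h(a) = C1 + Integral(C2*airyai(-2^(1/3)*a/2) + C3*airybi(-2^(1/3)*a/2), a)


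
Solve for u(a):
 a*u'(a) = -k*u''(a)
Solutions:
 u(a) = C1 + C2*sqrt(k)*erf(sqrt(2)*a*sqrt(1/k)/2)


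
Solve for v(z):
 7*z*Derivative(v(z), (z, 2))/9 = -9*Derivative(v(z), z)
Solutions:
 v(z) = C1 + C2/z^(74/7)


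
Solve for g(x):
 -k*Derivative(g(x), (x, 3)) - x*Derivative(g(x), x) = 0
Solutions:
 g(x) = C1 + Integral(C2*airyai(x*(-1/k)^(1/3)) + C3*airybi(x*(-1/k)^(1/3)), x)


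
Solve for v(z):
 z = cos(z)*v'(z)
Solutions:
 v(z) = C1 + Integral(z/cos(z), z)


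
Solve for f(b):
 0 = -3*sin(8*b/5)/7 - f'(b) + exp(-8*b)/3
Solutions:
 f(b) = C1 + 15*cos(8*b/5)/56 - exp(-8*b)/24


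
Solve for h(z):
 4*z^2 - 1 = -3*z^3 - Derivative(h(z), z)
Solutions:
 h(z) = C1 - 3*z^4/4 - 4*z^3/3 + z


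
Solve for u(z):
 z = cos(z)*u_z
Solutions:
 u(z) = C1 + Integral(z/cos(z), z)


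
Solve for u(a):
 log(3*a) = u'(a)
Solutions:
 u(a) = C1 + a*log(a) - a + a*log(3)


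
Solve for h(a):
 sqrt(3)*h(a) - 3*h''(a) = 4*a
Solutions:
 h(a) = C1*exp(-3^(3/4)*a/3) + C2*exp(3^(3/4)*a/3) + 4*sqrt(3)*a/3


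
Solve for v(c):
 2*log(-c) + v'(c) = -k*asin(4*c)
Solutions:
 v(c) = C1 - 2*c*log(-c) + 2*c - k*(c*asin(4*c) + sqrt(1 - 16*c^2)/4)


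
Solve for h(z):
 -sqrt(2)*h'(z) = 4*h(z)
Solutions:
 h(z) = C1*exp(-2*sqrt(2)*z)


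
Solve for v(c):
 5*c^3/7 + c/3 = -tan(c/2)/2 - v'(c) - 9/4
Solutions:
 v(c) = C1 - 5*c^4/28 - c^2/6 - 9*c/4 + log(cos(c/2))


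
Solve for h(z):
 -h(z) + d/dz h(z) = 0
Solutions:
 h(z) = C1*exp(z)


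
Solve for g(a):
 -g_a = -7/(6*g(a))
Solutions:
 g(a) = -sqrt(C1 + 21*a)/3
 g(a) = sqrt(C1 + 21*a)/3


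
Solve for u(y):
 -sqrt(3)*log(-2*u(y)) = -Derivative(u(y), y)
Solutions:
 -sqrt(3)*Integral(1/(log(-_y) + log(2)), (_y, u(y)))/3 = C1 - y


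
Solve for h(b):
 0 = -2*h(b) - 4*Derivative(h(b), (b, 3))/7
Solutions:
 h(b) = C3*exp(-2^(2/3)*7^(1/3)*b/2) + (C1*sin(2^(2/3)*sqrt(3)*7^(1/3)*b/4) + C2*cos(2^(2/3)*sqrt(3)*7^(1/3)*b/4))*exp(2^(2/3)*7^(1/3)*b/4)


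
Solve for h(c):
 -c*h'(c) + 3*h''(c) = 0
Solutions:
 h(c) = C1 + C2*erfi(sqrt(6)*c/6)


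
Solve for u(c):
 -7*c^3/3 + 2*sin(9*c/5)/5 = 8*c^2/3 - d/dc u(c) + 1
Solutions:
 u(c) = C1 + 7*c^4/12 + 8*c^3/9 + c + 2*cos(9*c/5)/9


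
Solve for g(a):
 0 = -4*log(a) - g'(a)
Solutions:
 g(a) = C1 - 4*a*log(a) + 4*a


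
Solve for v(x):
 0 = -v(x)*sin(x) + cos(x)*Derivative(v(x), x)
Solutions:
 v(x) = C1/cos(x)


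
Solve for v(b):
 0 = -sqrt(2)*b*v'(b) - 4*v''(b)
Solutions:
 v(b) = C1 + C2*erf(2^(3/4)*b/4)


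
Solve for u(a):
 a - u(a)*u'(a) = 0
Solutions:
 u(a) = -sqrt(C1 + a^2)
 u(a) = sqrt(C1 + a^2)


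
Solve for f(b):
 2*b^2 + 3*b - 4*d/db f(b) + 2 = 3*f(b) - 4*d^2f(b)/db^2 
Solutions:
 f(b) = C1*exp(-b/2) + C2*exp(3*b/2) + 2*b^2/3 - 7*b/9 + 94/27


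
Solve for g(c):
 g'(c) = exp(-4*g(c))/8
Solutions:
 g(c) = log(-I*(C1 + c/2)^(1/4))
 g(c) = log(I*(C1 + c/2)^(1/4))
 g(c) = log(-(C1 + c/2)^(1/4))
 g(c) = log(C1 + c/2)/4


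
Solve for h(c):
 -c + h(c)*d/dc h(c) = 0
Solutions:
 h(c) = -sqrt(C1 + c^2)
 h(c) = sqrt(C1 + c^2)


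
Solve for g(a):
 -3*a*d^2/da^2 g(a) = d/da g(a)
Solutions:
 g(a) = C1 + C2*a^(2/3)


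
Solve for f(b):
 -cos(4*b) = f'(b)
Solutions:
 f(b) = C1 - sin(4*b)/4


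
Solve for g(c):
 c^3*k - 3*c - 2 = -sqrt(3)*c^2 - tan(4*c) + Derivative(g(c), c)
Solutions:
 g(c) = C1 + c^4*k/4 + sqrt(3)*c^3/3 - 3*c^2/2 - 2*c - log(cos(4*c))/4


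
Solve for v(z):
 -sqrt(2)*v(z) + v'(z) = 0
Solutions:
 v(z) = C1*exp(sqrt(2)*z)


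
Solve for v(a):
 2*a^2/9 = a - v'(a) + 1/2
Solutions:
 v(a) = C1 - 2*a^3/27 + a^2/2 + a/2


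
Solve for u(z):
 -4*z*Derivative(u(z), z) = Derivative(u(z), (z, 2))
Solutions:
 u(z) = C1 + C2*erf(sqrt(2)*z)


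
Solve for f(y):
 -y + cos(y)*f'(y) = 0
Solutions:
 f(y) = C1 + Integral(y/cos(y), y)


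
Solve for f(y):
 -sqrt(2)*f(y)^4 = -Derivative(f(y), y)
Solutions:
 f(y) = (-1/(C1 + 3*sqrt(2)*y))^(1/3)
 f(y) = (-1/(C1 + sqrt(2)*y))^(1/3)*(-3^(2/3) - 3*3^(1/6)*I)/6
 f(y) = (-1/(C1 + sqrt(2)*y))^(1/3)*(-3^(2/3) + 3*3^(1/6)*I)/6


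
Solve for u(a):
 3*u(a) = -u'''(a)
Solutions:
 u(a) = C3*exp(-3^(1/3)*a) + (C1*sin(3^(5/6)*a/2) + C2*cos(3^(5/6)*a/2))*exp(3^(1/3)*a/2)


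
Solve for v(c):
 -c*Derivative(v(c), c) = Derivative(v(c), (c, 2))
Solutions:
 v(c) = C1 + C2*erf(sqrt(2)*c/2)


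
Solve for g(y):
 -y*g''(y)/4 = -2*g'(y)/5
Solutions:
 g(y) = C1 + C2*y^(13/5)


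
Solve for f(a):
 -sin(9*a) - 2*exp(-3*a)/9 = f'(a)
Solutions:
 f(a) = C1 + cos(9*a)/9 + 2*exp(-3*a)/27


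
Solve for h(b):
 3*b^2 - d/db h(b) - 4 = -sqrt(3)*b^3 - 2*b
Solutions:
 h(b) = C1 + sqrt(3)*b^4/4 + b^3 + b^2 - 4*b


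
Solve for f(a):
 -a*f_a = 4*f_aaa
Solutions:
 f(a) = C1 + Integral(C2*airyai(-2^(1/3)*a/2) + C3*airybi(-2^(1/3)*a/2), a)


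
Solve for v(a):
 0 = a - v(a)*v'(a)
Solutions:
 v(a) = -sqrt(C1 + a^2)
 v(a) = sqrt(C1 + a^2)


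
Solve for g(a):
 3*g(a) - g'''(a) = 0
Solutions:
 g(a) = C3*exp(3^(1/3)*a) + (C1*sin(3^(5/6)*a/2) + C2*cos(3^(5/6)*a/2))*exp(-3^(1/3)*a/2)


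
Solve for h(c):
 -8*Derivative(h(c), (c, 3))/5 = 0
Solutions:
 h(c) = C1 + C2*c + C3*c^2


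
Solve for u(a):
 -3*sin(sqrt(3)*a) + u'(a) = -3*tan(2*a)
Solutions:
 u(a) = C1 + 3*log(cos(2*a))/2 - sqrt(3)*cos(sqrt(3)*a)


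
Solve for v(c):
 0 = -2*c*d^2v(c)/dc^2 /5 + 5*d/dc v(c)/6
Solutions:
 v(c) = C1 + C2*c^(37/12)


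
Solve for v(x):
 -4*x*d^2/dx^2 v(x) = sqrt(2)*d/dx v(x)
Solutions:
 v(x) = C1 + C2*x^(1 - sqrt(2)/4)


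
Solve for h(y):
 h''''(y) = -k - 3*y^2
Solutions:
 h(y) = C1 + C2*y + C3*y^2 + C4*y^3 - k*y^4/24 - y^6/120


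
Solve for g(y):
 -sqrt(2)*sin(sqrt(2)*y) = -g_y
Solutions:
 g(y) = C1 - cos(sqrt(2)*y)


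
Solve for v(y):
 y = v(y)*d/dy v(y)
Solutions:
 v(y) = -sqrt(C1 + y^2)
 v(y) = sqrt(C1 + y^2)


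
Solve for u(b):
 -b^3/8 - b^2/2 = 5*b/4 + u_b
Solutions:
 u(b) = C1 - b^4/32 - b^3/6 - 5*b^2/8


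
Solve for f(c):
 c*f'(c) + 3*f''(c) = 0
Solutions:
 f(c) = C1 + C2*erf(sqrt(6)*c/6)


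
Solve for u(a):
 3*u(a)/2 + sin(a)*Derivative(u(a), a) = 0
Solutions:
 u(a) = C1*(cos(a) + 1)^(3/4)/(cos(a) - 1)^(3/4)


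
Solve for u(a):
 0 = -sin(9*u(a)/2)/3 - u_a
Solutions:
 u(a) = -2*acos((-C1 - exp(3*a))/(C1 - exp(3*a)))/9 + 4*pi/9
 u(a) = 2*acos((-C1 - exp(3*a))/(C1 - exp(3*a)))/9


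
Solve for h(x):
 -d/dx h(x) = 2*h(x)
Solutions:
 h(x) = C1*exp(-2*x)


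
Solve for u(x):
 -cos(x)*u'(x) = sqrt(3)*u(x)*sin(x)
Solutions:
 u(x) = C1*cos(x)^(sqrt(3))


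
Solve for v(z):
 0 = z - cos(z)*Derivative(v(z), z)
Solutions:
 v(z) = C1 + Integral(z/cos(z), z)


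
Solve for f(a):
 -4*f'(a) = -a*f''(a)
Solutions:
 f(a) = C1 + C2*a^5


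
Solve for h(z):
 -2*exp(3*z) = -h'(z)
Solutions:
 h(z) = C1 + 2*exp(3*z)/3


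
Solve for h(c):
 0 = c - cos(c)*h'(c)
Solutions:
 h(c) = C1 + Integral(c/cos(c), c)


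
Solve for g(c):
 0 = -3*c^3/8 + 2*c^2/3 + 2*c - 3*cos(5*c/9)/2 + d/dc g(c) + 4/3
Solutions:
 g(c) = C1 + 3*c^4/32 - 2*c^3/9 - c^2 - 4*c/3 + 27*sin(5*c/9)/10


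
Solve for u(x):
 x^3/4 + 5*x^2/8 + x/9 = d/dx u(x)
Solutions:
 u(x) = C1 + x^4/16 + 5*x^3/24 + x^2/18


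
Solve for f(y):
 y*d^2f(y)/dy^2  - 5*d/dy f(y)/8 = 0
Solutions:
 f(y) = C1 + C2*y^(13/8)


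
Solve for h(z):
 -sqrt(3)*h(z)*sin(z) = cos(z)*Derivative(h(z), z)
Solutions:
 h(z) = C1*cos(z)^(sqrt(3))


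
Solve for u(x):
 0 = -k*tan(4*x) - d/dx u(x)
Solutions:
 u(x) = C1 + k*log(cos(4*x))/4


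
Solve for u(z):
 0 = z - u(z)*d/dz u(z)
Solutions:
 u(z) = -sqrt(C1 + z^2)
 u(z) = sqrt(C1 + z^2)


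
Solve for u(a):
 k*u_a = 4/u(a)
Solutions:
 u(a) = -sqrt(C1 + 8*a/k)
 u(a) = sqrt(C1 + 8*a/k)


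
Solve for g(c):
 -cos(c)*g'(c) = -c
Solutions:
 g(c) = C1 + Integral(c/cos(c), c)


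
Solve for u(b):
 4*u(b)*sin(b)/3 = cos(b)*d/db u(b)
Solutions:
 u(b) = C1/cos(b)^(4/3)


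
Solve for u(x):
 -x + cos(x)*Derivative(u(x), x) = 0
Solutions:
 u(x) = C1 + Integral(x/cos(x), x)


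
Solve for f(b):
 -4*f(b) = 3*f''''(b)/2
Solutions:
 f(b) = (C1*sin(2^(1/4)*3^(3/4)*b/3) + C2*cos(2^(1/4)*3^(3/4)*b/3))*exp(-2^(1/4)*3^(3/4)*b/3) + (C3*sin(2^(1/4)*3^(3/4)*b/3) + C4*cos(2^(1/4)*3^(3/4)*b/3))*exp(2^(1/4)*3^(3/4)*b/3)


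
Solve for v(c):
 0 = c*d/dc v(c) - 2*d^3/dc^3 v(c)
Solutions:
 v(c) = C1 + Integral(C2*airyai(2^(2/3)*c/2) + C3*airybi(2^(2/3)*c/2), c)


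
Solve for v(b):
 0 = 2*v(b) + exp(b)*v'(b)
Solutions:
 v(b) = C1*exp(2*exp(-b))


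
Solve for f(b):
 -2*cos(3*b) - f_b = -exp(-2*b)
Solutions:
 f(b) = C1 - 2*sin(3*b)/3 - exp(-2*b)/2


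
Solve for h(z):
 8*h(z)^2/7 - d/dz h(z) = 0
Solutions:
 h(z) = -7/(C1 + 8*z)


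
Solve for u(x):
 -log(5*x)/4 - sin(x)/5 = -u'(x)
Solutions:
 u(x) = C1 + x*log(x)/4 - x/4 + x*log(5)/4 - cos(x)/5


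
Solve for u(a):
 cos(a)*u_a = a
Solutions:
 u(a) = C1 + Integral(a/cos(a), a)


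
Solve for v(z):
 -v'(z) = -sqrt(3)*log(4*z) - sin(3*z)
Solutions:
 v(z) = C1 + sqrt(3)*z*(log(z) - 1) + 2*sqrt(3)*z*log(2) - cos(3*z)/3


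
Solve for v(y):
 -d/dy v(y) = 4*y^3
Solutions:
 v(y) = C1 - y^4


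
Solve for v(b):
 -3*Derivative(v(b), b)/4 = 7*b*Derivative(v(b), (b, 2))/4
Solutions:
 v(b) = C1 + C2*b^(4/7)


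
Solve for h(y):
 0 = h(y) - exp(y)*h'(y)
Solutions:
 h(y) = C1*exp(-exp(-y))


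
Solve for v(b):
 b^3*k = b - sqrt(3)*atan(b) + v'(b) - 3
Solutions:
 v(b) = C1 + b^4*k/4 - b^2/2 + 3*b + sqrt(3)*(b*atan(b) - log(b^2 + 1)/2)


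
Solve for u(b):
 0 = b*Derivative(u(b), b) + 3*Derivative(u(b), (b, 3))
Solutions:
 u(b) = C1 + Integral(C2*airyai(-3^(2/3)*b/3) + C3*airybi(-3^(2/3)*b/3), b)


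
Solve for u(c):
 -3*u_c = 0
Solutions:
 u(c) = C1


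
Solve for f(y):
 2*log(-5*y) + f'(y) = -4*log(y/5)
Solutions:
 f(y) = C1 - 6*y*log(y) + 2*y*(log(5) + 3 - I*pi)


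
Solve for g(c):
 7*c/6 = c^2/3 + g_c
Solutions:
 g(c) = C1 - c^3/9 + 7*c^2/12


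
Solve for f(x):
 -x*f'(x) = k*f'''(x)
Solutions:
 f(x) = C1 + Integral(C2*airyai(x*(-1/k)^(1/3)) + C3*airybi(x*(-1/k)^(1/3)), x)


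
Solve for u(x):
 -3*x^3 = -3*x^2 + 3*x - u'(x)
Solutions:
 u(x) = C1 + 3*x^4/4 - x^3 + 3*x^2/2


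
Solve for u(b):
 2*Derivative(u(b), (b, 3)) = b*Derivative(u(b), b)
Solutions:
 u(b) = C1 + Integral(C2*airyai(2^(2/3)*b/2) + C3*airybi(2^(2/3)*b/2), b)


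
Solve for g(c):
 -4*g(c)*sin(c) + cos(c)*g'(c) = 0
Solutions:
 g(c) = C1/cos(c)^4


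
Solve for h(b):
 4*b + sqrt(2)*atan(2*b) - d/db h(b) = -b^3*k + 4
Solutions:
 h(b) = C1 + b^4*k/4 + 2*b^2 - 4*b + sqrt(2)*(b*atan(2*b) - log(4*b^2 + 1)/4)


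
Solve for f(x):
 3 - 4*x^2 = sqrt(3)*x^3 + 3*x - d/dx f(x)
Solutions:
 f(x) = C1 + sqrt(3)*x^4/4 + 4*x^3/3 + 3*x^2/2 - 3*x


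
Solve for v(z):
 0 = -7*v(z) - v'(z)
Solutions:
 v(z) = C1*exp(-7*z)


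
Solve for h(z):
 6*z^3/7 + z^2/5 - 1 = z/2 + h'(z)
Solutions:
 h(z) = C1 + 3*z^4/14 + z^3/15 - z^2/4 - z


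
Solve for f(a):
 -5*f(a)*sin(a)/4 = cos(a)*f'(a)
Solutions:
 f(a) = C1*cos(a)^(5/4)


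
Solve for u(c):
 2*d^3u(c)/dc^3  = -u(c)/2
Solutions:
 u(c) = C3*exp(-2^(1/3)*c/2) + (C1*sin(2^(1/3)*sqrt(3)*c/4) + C2*cos(2^(1/3)*sqrt(3)*c/4))*exp(2^(1/3)*c/4)


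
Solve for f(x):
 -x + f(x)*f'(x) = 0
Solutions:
 f(x) = -sqrt(C1 + x^2)
 f(x) = sqrt(C1 + x^2)


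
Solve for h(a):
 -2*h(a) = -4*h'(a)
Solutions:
 h(a) = C1*exp(a/2)


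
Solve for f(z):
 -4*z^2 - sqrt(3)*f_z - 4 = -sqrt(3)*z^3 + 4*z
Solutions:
 f(z) = C1 + z^4/4 - 4*sqrt(3)*z^3/9 - 2*sqrt(3)*z^2/3 - 4*sqrt(3)*z/3


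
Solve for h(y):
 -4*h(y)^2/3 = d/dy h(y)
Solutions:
 h(y) = 3/(C1 + 4*y)


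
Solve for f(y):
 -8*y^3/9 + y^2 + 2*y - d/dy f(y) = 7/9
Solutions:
 f(y) = C1 - 2*y^4/9 + y^3/3 + y^2 - 7*y/9


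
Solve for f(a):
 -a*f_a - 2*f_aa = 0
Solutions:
 f(a) = C1 + C2*erf(a/2)


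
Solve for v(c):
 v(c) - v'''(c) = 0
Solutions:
 v(c) = C3*exp(c) + (C1*sin(sqrt(3)*c/2) + C2*cos(sqrt(3)*c/2))*exp(-c/2)


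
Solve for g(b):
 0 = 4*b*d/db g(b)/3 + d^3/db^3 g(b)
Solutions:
 g(b) = C1 + Integral(C2*airyai(-6^(2/3)*b/3) + C3*airybi(-6^(2/3)*b/3), b)


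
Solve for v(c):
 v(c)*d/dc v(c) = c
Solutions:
 v(c) = -sqrt(C1 + c^2)
 v(c) = sqrt(C1 + c^2)


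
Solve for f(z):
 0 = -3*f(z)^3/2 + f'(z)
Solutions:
 f(z) = -sqrt(-1/(C1 + 3*z))
 f(z) = sqrt(-1/(C1 + 3*z))


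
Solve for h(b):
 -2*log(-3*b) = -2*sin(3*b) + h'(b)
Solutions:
 h(b) = C1 - 2*b*log(-b) - 2*b*log(3) + 2*b - 2*cos(3*b)/3


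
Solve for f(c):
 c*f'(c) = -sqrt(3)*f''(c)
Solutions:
 f(c) = C1 + C2*erf(sqrt(2)*3^(3/4)*c/6)
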